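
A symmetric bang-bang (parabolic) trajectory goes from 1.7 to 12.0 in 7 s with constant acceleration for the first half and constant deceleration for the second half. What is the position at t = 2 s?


Symmetric rest-to-rest: each phase covers (pf-p0)/2 in time T/2. 0.5*a*(T/2)^2 = (pf-p0)/2 => a = 4*(pf-p0)/T^2
a = 4*(12.0-1.7)/7^2 = 0.8408
t = 2 is in the acceleration phase (t <= T/2).
p = p0 + 0.5*a*t^2 = 1.7 + 0.5*0.8408*2^2
= 3.3816


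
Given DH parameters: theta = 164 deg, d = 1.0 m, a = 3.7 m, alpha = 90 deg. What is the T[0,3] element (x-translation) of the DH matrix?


T[0,3] = a * cos(theta)
= 3.7 * cos(164 deg)
= 3.7 * -0.9613
= -3.5567


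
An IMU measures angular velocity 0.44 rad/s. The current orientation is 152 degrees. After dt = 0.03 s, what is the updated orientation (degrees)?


delta_theta = w * dt = 0.44 * 0.03 = 0.0132 rad
= 0.7563 deg
theta_new = 152 + 0.7563 = 152.7563 deg


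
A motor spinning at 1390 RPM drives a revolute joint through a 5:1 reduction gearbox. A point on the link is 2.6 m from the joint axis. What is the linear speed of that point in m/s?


omega_motor = 1390 * 2*pi/60 = 145.5605 rad/s
omega_joint = omega_motor / 5 = 29.1121 rad/s
v = omega_joint * r = 29.1121 * 2.6
= 75.6914 m/s


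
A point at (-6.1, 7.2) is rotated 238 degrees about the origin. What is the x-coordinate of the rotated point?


x' = x*cos(theta) - y*sin(theta)
cos(238 deg) = -0.5299, sin(238 deg) = -0.848
x' = -6.1 * -0.5299 - 7.2 * -0.848
= 3.2325 - -6.1059
= 9.3385


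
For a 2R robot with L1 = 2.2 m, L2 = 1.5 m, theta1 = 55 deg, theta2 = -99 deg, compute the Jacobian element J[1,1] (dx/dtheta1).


J[1,1] = -L1*sin(t1) - L2*sin(t1+t2)
= -2.2*sin(55) - 1.5*sin(-44)
= -0.7601


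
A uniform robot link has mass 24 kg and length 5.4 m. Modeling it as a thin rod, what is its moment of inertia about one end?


I = (1/3) * m * L^2
= (1/3) * 24 * 5.4^2
= 0.333333 * 24 * 29.16
= 233.28 kg*m^2


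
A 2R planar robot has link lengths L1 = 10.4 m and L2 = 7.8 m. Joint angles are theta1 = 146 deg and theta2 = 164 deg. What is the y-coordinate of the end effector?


Convert angles to radians: theta1 = 2.5482, theta2 = 2.8623
y = L1*sin(theta1) + L2*sin(theta1+theta2)
y = 5.8156 + -5.9751
y = -0.1595


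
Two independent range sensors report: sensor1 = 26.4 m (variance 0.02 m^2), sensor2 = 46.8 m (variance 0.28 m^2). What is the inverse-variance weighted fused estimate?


w1 = (1/var1) / (1/var1 + 1/var2)
   = 50.0 / (50.0 + 3.5714) = 0.9333
w2 = 1 - w1 = 0.0667
fused = w1*s1 + w2*s2 = 24.64 + 3.12
= 27.76 m


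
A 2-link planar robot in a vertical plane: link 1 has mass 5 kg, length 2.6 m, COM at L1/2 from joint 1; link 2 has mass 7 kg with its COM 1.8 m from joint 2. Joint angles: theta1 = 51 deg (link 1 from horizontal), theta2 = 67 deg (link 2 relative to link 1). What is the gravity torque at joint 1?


Horizontal distance from joint 1 to link-1 COM:
  x_c1 = (L1/2)*cos(t1) = 1.3 * 0.6293 = 0.8181 m
Horizontal distance from joint 1 to link-2 COM:
  x_c2 = L1*cos(t1) + Lc2*cos(t1+t2)
       = 2.6*0.6293 + 1.8*-0.4695 = 0.7912 m
tau1 = m1*g*x_c1 + m2*g*x_c2
     = 5*9.81*0.8181 + 7*9.81*0.7912
     = 40.1286 + 54.3306
     = 94.4592 Nm


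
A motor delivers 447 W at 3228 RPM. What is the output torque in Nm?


omega = 3228 * 2*pi/60 = 338.0354 rad/s
tau = P / omega = 447 / 338.0354
= 1.3223 Nm


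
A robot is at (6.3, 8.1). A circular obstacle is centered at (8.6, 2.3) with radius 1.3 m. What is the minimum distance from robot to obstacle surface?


center_dist = sqrt((6.3-8.6)^2 + (8.1-2.3)^2)
= sqrt(5.29 + 33.64)
= 6.2394
min_dist = center_dist - radius = 6.2394 - 1.3 = 4.9394 m


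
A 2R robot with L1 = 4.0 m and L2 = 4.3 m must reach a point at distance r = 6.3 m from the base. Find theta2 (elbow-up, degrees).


cos(theta2) = (r^2 - L1^2 - L2^2) / (2*L1*L2)
cos(theta2) = (39.69 - 16.0 - 18.49) / 34.4
cos(theta2) = 0.151163
theta2 = 81.3057 degrees


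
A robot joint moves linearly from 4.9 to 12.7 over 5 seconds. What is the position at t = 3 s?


s = t/T = 3/5 = 0.6
p(t) = p0 + (pf-p0)*s
= 4.9 + (12.7 - 4.9) * 0.6
= 9.58


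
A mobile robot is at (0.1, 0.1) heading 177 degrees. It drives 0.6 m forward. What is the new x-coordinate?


x_new = x0 + d*cos(theta)
= 0.1 + 0.6*cos(177)
= 0.1 + -0.5992
= -0.4992


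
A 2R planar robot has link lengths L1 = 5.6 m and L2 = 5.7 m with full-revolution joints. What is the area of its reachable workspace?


r_max = L1 + L2 = 11.3 m
r_min = |L1 - L2| = 0.1 m
Area = pi*(r_max^2 - r_min^2)
= pi*(127.69 - 0.01)
= pi * 127.68
= 401.1186 m^2


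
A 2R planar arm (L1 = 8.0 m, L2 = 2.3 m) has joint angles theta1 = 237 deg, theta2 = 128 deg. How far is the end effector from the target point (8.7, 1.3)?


End effector via forward kinematics:
x = L1*cos(t1) + L2*cos(t1+t2) = -2.0659
y = L1*sin(t1) + L2*sin(t1+t2) = -6.5089
Distance to target:
d = sqrt((8.7 - -2.0659)^2 + (1.3 - -6.5089)^2)
= sqrt(115.9038 + 60.979)
= 13.2997 m


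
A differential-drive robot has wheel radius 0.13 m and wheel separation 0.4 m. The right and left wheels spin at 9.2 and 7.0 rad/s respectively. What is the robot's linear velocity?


vR = r*wR = 0.13*9.2 = 1.196 m/s
vL = r*wL = 0.13*7.0 = 0.91 m/s
v = (vR+vL)/2 = 1.053 m/s
omega = (vR-vL)/L = 0.715 rad/s
linear velocity = 1.053 m/s


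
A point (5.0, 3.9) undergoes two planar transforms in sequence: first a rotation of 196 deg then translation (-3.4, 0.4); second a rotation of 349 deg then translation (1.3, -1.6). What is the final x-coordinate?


After transform 1:
x1 = cos(196)*5.0 - sin(196)*3.9 + -3.4 = -7.1313
y1 = sin(196)*5.0 + cos(196)*3.9 + 0.4 = -4.7271
After transform 2:
x2 = cos(349)*-7.1313 - sin(349)*-4.7271 + 1.3
= -6.6023


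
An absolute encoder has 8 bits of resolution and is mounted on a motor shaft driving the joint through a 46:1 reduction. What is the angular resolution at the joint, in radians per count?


counts = 2^8 = 256
effective counts at joint = 256 * 46 = 11776
resolution = 2*pi / 11776
= 5.3356e-04 rad/count


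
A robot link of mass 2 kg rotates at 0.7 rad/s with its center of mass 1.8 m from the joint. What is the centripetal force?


F = m * omega^2 * r
= 2 * 0.7^2 * 1.8
= 2 * 0.49 * 1.8
= 1.764 N


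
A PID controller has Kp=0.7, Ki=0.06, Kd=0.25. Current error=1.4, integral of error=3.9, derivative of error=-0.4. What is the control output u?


u = Kp*e + Ki*int(e) + Kd*de/dt
= 0.7*1.4 + 0.06*3.9 + 0.25*(-0.4)
= 0.98 + 0.234 + -0.1
= 1.114


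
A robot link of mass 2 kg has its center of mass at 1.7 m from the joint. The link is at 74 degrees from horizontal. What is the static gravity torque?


tau = m*g*L*cos(angle)
= 2 * 9.81 * 1.7 * cos(74 deg)
= 2 * 9.81 * 1.7 * 0.2756
= 9.1936 Nm


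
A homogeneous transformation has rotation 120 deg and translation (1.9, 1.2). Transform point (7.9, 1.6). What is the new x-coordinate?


x' = cos(theta)*px - sin(theta)*py + tx
= -0.5*7.9 - 0.866*1.6 + 1.9
= -3.4356


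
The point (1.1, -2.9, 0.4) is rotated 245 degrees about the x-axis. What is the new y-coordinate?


Rotation about x-axis: y' = y*cos(theta) - z*sin(theta)
= -2.9 * -0.4226 - 0.4 * -0.9063
= 1.5881


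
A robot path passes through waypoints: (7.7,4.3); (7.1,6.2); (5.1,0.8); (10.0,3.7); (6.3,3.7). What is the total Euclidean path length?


Segment lengths:
  seg1 = sqrt((-0.6)^2 + (1.9)^2) = 1.9925
  seg2 = sqrt((-2.0)^2 + (-5.4)^2) = 5.7585
  seg3 = sqrt((4.9)^2 + (2.9)^2) = 5.6939
  seg4 = sqrt((-3.7)^2 + (0.0)^2) = 3.7
Total = 17.1448


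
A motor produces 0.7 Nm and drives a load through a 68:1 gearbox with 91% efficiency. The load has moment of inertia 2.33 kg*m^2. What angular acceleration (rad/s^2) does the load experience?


tau_out = tau_motor * N * eta
= 0.7 * 68 * 0.91 = 43.316 Nm
alpha = tau_out / I = 43.316 / 2.33
= 18.5906 rad/s^2


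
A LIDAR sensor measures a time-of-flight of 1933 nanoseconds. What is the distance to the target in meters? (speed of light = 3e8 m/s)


tof = 1933 ns = 1.933e-06 s
dist = c * tof / 2
= 3e8 * 1.933e-06 / 2
= 289.95 m


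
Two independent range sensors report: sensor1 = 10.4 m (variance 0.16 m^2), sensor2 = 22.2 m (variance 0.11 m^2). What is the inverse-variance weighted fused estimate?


w1 = (1/var1) / (1/var1 + 1/var2)
   = 6.25 / (6.25 + 9.0909) = 0.4074
w2 = 1 - w1 = 0.5926
fused = w1*s1 + w2*s2 = 4.237 + 13.1556
= 17.3926 m


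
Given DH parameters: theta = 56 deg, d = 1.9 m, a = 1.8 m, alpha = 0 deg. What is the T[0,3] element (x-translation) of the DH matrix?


T[0,3] = a * cos(theta)
= 1.8 * cos(56 deg)
= 1.8 * 0.5592
= 1.0065


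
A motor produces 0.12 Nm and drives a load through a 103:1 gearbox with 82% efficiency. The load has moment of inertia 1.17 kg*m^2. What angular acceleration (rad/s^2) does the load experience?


tau_out = tau_motor * N * eta
= 0.12 * 103 * 0.82 = 10.1352 Nm
alpha = tau_out / I = 10.1352 / 1.17
= 8.6626 rad/s^2


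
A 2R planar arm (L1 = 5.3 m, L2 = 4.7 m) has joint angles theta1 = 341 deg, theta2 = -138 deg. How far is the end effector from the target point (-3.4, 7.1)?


End effector via forward kinematics:
x = L1*cos(t1) + L2*cos(t1+t2) = 0.6849
y = L1*sin(t1) + L2*sin(t1+t2) = -3.5619
Distance to target:
d = sqrt((-3.4 - 0.6849)^2 + (7.1 - -3.5619)^2)
= sqrt(16.6862 + 113.6771)
= 11.4177 m


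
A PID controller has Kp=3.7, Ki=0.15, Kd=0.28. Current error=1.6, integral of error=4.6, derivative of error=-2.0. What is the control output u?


u = Kp*e + Ki*int(e) + Kd*de/dt
= 3.7*1.6 + 0.15*4.6 + 0.28*(-2.0)
= 5.92 + 0.69 + -0.56
= 6.05


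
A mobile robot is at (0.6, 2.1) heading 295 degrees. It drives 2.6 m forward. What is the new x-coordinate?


x_new = x0 + d*cos(theta)
= 0.6 + 2.6*cos(295)
= 0.6 + 1.0988
= 1.6988


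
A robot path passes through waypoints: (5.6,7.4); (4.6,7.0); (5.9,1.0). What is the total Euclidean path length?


Segment lengths:
  seg1 = sqrt((-1.0)^2 + (-0.4)^2) = 1.077
  seg2 = sqrt((1.3)^2 + (-6.0)^2) = 6.1392
Total = 7.2163


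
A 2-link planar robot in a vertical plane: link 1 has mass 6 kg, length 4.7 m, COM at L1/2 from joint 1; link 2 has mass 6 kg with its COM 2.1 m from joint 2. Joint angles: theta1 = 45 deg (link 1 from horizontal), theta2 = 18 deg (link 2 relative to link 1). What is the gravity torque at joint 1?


Horizontal distance from joint 1 to link-1 COM:
  x_c1 = (L1/2)*cos(t1) = 2.35 * 0.7071 = 1.6617 m
Horizontal distance from joint 1 to link-2 COM:
  x_c2 = L1*cos(t1) + Lc2*cos(t1+t2)
       = 4.7*0.7071 + 2.1*0.454 = 4.2768 m
tau1 = m1*g*x_c1 + m2*g*x_c2
     = 6*9.81*1.6617 + 6*9.81*4.2768
     = 97.8077 + 251.7314
     = 349.5391 Nm


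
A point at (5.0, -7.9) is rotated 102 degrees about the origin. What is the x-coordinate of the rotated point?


x' = x*cos(theta) - y*sin(theta)
cos(102 deg) = -0.2079, sin(102 deg) = 0.9781
x' = 5.0 * -0.2079 - -7.9 * 0.9781
= -1.0396 - -7.7274
= 6.6878


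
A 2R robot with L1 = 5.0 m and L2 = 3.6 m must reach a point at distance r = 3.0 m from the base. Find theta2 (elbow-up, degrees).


cos(theta2) = (r^2 - L1^2 - L2^2) / (2*L1*L2)
cos(theta2) = (9.0 - 25.0 - 12.96) / 36.0
cos(theta2) = -0.804444
theta2 = 143.5566 degrees


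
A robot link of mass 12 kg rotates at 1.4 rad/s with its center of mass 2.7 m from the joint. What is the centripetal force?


F = m * omega^2 * r
= 12 * 1.4^2 * 2.7
= 12 * 1.96 * 2.7
= 63.504 N


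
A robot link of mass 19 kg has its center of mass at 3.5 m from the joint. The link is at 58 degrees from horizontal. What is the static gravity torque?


tau = m*g*L*cos(angle)
= 19 * 9.81 * 3.5 * cos(58 deg)
= 19 * 9.81 * 3.5 * 0.5299
= 345.7008 Nm


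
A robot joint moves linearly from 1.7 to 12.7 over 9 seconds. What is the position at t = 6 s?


s = t/T = 6/9 = 0.6667
p(t) = p0 + (pf-p0)*s
= 1.7 + (12.7 - 1.7) * 0.6667
= 9.0333


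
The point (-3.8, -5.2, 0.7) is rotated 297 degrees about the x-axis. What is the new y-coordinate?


Rotation about x-axis: y' = y*cos(theta) - z*sin(theta)
= -5.2 * 0.454 - 0.7 * -0.891
= -1.737


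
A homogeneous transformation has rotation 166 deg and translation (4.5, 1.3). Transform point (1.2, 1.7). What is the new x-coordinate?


x' = cos(theta)*px - sin(theta)*py + tx
= -0.9703*1.2 - 0.2419*1.7 + 4.5
= 2.9244


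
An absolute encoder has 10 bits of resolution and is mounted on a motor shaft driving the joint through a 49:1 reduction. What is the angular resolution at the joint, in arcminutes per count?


counts = 2^10 = 1024
effective counts at joint = 1024 * 49 = 50176
resolution = 360*60 / 50176
= 0.4305 arcmin/count


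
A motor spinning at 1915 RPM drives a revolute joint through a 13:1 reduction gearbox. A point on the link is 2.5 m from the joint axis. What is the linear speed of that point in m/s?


omega_motor = 1915 * 2*pi/60 = 200.5383 rad/s
omega_joint = omega_motor / 13 = 15.426 rad/s
v = omega_joint * r = 15.426 * 2.5
= 38.5651 m/s


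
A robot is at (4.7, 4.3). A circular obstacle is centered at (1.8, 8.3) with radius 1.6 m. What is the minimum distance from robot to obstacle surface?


center_dist = sqrt((4.7-1.8)^2 + (4.3-8.3)^2)
= sqrt(8.41 + 16.0)
= 4.9406
min_dist = center_dist - radius = 4.9406 - 1.6 = 3.3406 m


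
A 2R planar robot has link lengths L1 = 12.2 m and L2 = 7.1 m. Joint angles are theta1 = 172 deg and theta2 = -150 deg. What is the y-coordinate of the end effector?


Convert angles to radians: theta1 = 3.002, theta2 = -2.618
y = L1*sin(theta1) + L2*sin(theta1+theta2)
y = 1.6979 + 2.6597
y = 4.3576


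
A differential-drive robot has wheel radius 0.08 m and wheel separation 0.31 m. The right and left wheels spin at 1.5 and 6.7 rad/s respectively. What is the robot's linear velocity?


vR = r*wR = 0.08*1.5 = 0.12 m/s
vL = r*wL = 0.08*6.7 = 0.536 m/s
v = (vR+vL)/2 = 0.328 m/s
omega = (vR-vL)/L = -1.3419 rad/s
linear velocity = 0.328 m/s


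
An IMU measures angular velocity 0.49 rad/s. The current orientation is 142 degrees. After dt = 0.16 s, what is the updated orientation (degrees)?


delta_theta = w * dt = 0.49 * 0.16 = 0.0784 rad
= 4.492 deg
theta_new = 142 + 4.492 = 146.492 deg


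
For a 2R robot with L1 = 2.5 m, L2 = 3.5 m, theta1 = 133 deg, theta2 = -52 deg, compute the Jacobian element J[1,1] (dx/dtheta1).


J[1,1] = -L1*sin(t1) - L2*sin(t1+t2)
= -2.5*sin(133) - 3.5*sin(81)
= -5.2853


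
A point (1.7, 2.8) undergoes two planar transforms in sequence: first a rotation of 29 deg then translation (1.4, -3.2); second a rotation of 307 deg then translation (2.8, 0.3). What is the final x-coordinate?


After transform 1:
x1 = cos(29)*1.7 - sin(29)*2.8 + 1.4 = 1.5294
y1 = sin(29)*1.7 + cos(29)*2.8 + -3.2 = 0.0731
After transform 2:
x2 = cos(307)*1.5294 - sin(307)*0.0731 + 2.8
= 3.7788


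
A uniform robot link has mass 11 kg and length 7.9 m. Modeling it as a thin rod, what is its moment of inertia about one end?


I = (1/3) * m * L^2
= (1/3) * 11 * 7.9^2
= 0.333333 * 11 * 62.41
= 228.8367 kg*m^2


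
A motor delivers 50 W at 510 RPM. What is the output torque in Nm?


omega = 510 * 2*pi/60 = 53.4071 rad/s
tau = P / omega = 50 / 53.4071
= 0.9362 Nm


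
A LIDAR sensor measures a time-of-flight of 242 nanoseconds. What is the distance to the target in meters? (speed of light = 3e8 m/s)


tof = 242 ns = 2.42e-07 s
dist = c * tof / 2
= 3e8 * 2.42e-07 / 2
= 36.3 m


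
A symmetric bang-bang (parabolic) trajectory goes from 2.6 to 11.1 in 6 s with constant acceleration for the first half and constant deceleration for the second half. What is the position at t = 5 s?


Symmetric rest-to-rest: each phase covers (pf-p0)/2 in time T/2. 0.5*a*(T/2)^2 = (pf-p0)/2 => a = 4*(pf-p0)/T^2
a = 4*(11.1-2.6)/6^2 = 0.9444
t = 5 is in the deceleration phase (t > T/2).
p = pf - 0.5*a*(T-t)^2 = 11.1 - 0.5*0.9444*1^2
= 10.6278


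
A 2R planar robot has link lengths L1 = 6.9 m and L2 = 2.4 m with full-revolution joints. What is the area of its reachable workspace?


r_max = L1 + L2 = 9.3 m
r_min = |L1 - L2| = 4.5 m
Area = pi*(r_max^2 - r_min^2)
= pi*(86.49 - 20.25)
= pi * 66.24
= 208.0991 m^2


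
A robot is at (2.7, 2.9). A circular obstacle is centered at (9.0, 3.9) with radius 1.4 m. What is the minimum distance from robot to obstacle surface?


center_dist = sqrt((2.7-9.0)^2 + (2.9-3.9)^2)
= sqrt(39.69 + 1.0)
= 6.3789
min_dist = center_dist - radius = 6.3789 - 1.4 = 4.9789 m


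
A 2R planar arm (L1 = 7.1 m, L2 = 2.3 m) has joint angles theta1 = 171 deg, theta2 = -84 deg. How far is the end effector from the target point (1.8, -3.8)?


End effector via forward kinematics:
x = L1*cos(t1) + L2*cos(t1+t2) = -6.8922
y = L1*sin(t1) + L2*sin(t1+t2) = 3.4075
Distance to target:
d = sqrt((1.8 - -6.8922)^2 + (-3.8 - 3.4075)^2)
= sqrt(75.5546 + 51.9485)
= 11.2917 m


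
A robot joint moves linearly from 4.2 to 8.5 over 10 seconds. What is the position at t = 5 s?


s = t/T = 5/10 = 0.5
p(t) = p0 + (pf-p0)*s
= 4.2 + (8.5 - 4.2) * 0.5
= 6.35


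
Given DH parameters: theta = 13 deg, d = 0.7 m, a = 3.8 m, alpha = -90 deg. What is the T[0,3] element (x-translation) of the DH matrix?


T[0,3] = a * cos(theta)
= 3.8 * cos(13 deg)
= 3.8 * 0.9744
= 3.7026


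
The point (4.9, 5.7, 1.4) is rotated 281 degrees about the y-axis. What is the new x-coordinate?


Rotation about y-axis: x' = x*cos(theta) + z*sin(theta)
= 4.9 * 0.1908 + 1.4 * -0.9816
= -0.4393


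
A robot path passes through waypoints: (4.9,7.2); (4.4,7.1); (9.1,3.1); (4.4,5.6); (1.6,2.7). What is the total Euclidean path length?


Segment lengths:
  seg1 = sqrt((-0.5)^2 + (-0.1)^2) = 0.5099
  seg2 = sqrt((4.7)^2 + (-4.0)^2) = 6.1717
  seg3 = sqrt((-4.7)^2 + (2.5)^2) = 5.3235
  seg4 = sqrt((-2.8)^2 + (-2.9)^2) = 4.0311
Total = 16.0363


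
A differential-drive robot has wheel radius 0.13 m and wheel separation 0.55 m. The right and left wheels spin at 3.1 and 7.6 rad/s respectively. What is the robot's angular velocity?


vR = r*wR = 0.13*3.1 = 0.403 m/s
vL = r*wL = 0.13*7.6 = 0.988 m/s
v = (vR+vL)/2 = 0.6955 m/s
omega = (vR-vL)/L = -1.0636 rad/s
angular velocity = -1.0636 rad/s


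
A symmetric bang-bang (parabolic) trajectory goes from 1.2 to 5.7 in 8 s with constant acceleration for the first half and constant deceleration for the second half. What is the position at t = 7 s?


Symmetric rest-to-rest: each phase covers (pf-p0)/2 in time T/2. 0.5*a*(T/2)^2 = (pf-p0)/2 => a = 4*(pf-p0)/T^2
a = 4*(5.7-1.2)/8^2 = 0.2812
t = 7 is in the deceleration phase (t > T/2).
p = pf - 0.5*a*(T-t)^2 = 5.7 - 0.5*0.2812*1^2
= 5.5594


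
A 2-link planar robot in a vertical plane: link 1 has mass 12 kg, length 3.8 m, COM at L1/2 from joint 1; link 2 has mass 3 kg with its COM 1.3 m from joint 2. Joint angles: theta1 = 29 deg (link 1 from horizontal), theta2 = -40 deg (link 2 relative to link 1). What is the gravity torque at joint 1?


Horizontal distance from joint 1 to link-1 COM:
  x_c1 = (L1/2)*cos(t1) = 1.9 * 0.8746 = 1.6618 m
Horizontal distance from joint 1 to link-2 COM:
  x_c2 = L1*cos(t1) + Lc2*cos(t1+t2)
       = 3.8*0.8746 + 1.3*0.9816 = 4.5997 m
tau1 = m1*g*x_c1 + m2*g*x_c2
     = 12*9.81*1.6618 + 3*9.81*4.5997
     = 195.6244 + 135.3683
     = 330.9927 Nm


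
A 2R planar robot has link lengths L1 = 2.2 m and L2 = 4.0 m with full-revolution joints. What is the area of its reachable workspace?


r_max = L1 + L2 = 6.2 m
r_min = |L1 - L2| = 1.8 m
Area = pi*(r_max^2 - r_min^2)
= pi*(38.44 - 3.24)
= pi * 35.2
= 110.5841 m^2


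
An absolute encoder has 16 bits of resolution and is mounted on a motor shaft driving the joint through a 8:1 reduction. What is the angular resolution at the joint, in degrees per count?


counts = 2^16 = 65536
effective counts at joint = 65536 * 8 = 524288
resolution = 360 / 524288
= 6.8665e-04 deg/count


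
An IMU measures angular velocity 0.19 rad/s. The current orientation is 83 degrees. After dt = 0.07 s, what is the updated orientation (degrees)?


delta_theta = w * dt = 0.19 * 0.07 = 0.0133 rad
= 0.762 deg
theta_new = 83 + 0.762 = 83.762 deg


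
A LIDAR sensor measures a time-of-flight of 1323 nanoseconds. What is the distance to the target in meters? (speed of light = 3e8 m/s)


tof = 1323 ns = 1.323e-06 s
dist = c * tof / 2
= 3e8 * 1.323e-06 / 2
= 198.45 m


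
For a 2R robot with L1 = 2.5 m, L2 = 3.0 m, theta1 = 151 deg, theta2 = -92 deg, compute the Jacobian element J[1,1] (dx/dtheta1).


J[1,1] = -L1*sin(t1) - L2*sin(t1+t2)
= -2.5*sin(151) - 3.0*sin(59)
= -3.7835


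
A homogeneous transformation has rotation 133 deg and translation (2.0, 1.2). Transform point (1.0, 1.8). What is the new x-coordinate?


x' = cos(theta)*px - sin(theta)*py + tx
= -0.682*1.0 - 0.7314*1.8 + 2.0
= 0.0016


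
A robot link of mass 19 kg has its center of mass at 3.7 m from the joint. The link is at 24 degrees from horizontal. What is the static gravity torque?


tau = m*g*L*cos(angle)
= 19 * 9.81 * 3.7 * cos(24 deg)
= 19 * 9.81 * 3.7 * 0.9135
= 630.0202 Nm


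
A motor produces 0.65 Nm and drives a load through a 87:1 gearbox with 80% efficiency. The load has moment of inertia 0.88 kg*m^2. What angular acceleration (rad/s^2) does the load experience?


tau_out = tau_motor * N * eta
= 0.65 * 87 * 0.8 = 45.24 Nm
alpha = tau_out / I = 45.24 / 0.88
= 51.4091 rad/s^2


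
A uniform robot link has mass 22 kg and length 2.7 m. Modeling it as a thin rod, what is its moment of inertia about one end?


I = (1/3) * m * L^2
= (1/3) * 22 * 2.7^2
= 0.333333 * 22 * 7.29
= 53.46 kg*m^2


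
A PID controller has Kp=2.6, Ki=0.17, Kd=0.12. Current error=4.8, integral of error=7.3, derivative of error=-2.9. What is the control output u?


u = Kp*e + Ki*int(e) + Kd*de/dt
= 2.6*4.8 + 0.17*7.3 + 0.12*(-2.9)
= 12.48 + 1.241 + -0.348
= 13.373


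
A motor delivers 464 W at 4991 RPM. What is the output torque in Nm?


omega = 4991 * 2*pi/60 = 522.6563 rad/s
tau = P / omega = 464 / 522.6563
= 0.8878 Nm


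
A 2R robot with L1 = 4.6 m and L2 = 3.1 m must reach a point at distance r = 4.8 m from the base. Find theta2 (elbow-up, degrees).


cos(theta2) = (r^2 - L1^2 - L2^2) / (2*L1*L2)
cos(theta2) = (23.04 - 21.16 - 9.61) / 28.52
cos(theta2) = -0.271038
theta2 = 105.726 degrees


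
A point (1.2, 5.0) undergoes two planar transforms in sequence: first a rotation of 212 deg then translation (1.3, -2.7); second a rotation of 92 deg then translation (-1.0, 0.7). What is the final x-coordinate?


After transform 1:
x1 = cos(212)*1.2 - sin(212)*5.0 + 1.3 = 2.9319
y1 = sin(212)*1.2 + cos(212)*5.0 + -2.7 = -7.5761
After transform 2:
x2 = cos(92)*2.9319 - sin(92)*-7.5761 + -1.0
= 6.4692


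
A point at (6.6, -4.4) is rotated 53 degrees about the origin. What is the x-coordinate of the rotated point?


x' = x*cos(theta) - y*sin(theta)
cos(53 deg) = 0.6018, sin(53 deg) = 0.7986
x' = 6.6 * 0.6018 - -4.4 * 0.7986
= 3.972 - -3.514
= 7.486


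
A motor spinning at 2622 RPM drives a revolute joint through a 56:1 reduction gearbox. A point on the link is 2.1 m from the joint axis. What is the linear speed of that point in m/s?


omega_motor = 2622 * 2*pi/60 = 274.5752 rad/s
omega_joint = omega_motor / 56 = 4.9031 rad/s
v = omega_joint * r = 4.9031 * 2.1
= 10.2966 m/s


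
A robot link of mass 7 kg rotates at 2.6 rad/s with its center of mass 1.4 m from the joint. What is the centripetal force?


F = m * omega^2 * r
= 7 * 2.6^2 * 1.4
= 7 * 6.76 * 1.4
= 66.248 N


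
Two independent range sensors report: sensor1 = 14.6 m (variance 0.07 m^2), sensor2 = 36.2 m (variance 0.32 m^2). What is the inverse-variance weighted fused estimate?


w1 = (1/var1) / (1/var1 + 1/var2)
   = 14.2857 / (14.2857 + 3.125) = 0.8205
w2 = 1 - w1 = 0.1795
fused = w1*s1 + w2*s2 = 11.9795 + 6.4974
= 18.4769 m


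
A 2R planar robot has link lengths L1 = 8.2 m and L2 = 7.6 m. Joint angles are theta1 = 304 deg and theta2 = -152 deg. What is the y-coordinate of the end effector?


Convert angles to radians: theta1 = 5.3058, theta2 = -2.6529
y = L1*sin(theta1) + L2*sin(theta1+theta2)
y = -6.7981 + 3.568
y = -3.2301


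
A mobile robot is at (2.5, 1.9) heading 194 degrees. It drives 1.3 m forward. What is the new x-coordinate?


x_new = x0 + d*cos(theta)
= 2.5 + 1.3*cos(194)
= 2.5 + -1.2614
= 1.2386


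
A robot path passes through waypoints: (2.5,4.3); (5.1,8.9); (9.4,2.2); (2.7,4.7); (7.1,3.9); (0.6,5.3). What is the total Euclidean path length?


Segment lengths:
  seg1 = sqrt((2.6)^2 + (4.6)^2) = 5.2839
  seg2 = sqrt((4.3)^2 + (-6.7)^2) = 7.9612
  seg3 = sqrt((-6.7)^2 + (2.5)^2) = 7.1512
  seg4 = sqrt((4.4)^2 + (-0.8)^2) = 4.4721
  seg5 = sqrt((-6.5)^2 + (1.4)^2) = 6.6491
Total = 31.5175


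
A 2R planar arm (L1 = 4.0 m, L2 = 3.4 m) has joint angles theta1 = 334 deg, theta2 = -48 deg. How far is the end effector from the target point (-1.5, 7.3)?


End effector via forward kinematics:
x = L1*cos(t1) + L2*cos(t1+t2) = 4.5323
y = L1*sin(t1) + L2*sin(t1+t2) = -5.0218
Distance to target:
d = sqrt((-1.5 - 4.5323)^2 + (7.3 - -5.0218)^2)
= sqrt(36.3892 + 151.8261)
= 13.7192 m


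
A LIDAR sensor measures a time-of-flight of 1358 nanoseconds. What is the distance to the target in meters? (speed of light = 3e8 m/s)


tof = 1358 ns = 1.358e-06 s
dist = c * tof / 2
= 3e8 * 1.358e-06 / 2
= 203.7 m


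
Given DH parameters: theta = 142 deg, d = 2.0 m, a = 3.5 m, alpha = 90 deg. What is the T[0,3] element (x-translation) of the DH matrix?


T[0,3] = a * cos(theta)
= 3.5 * cos(142 deg)
= 3.5 * -0.788
= -2.758


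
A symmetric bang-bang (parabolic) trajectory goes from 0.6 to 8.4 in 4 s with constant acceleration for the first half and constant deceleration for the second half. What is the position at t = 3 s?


Symmetric rest-to-rest: each phase covers (pf-p0)/2 in time T/2. 0.5*a*(T/2)^2 = (pf-p0)/2 => a = 4*(pf-p0)/T^2
a = 4*(8.4-0.6)/4^2 = 1.95
t = 3 is in the deceleration phase (t > T/2).
p = pf - 0.5*a*(T-t)^2 = 8.4 - 0.5*1.95*1^2
= 7.425


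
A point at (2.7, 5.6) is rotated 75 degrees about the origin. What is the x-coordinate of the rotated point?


x' = x*cos(theta) - y*sin(theta)
cos(75 deg) = 0.2588, sin(75 deg) = 0.9659
x' = 2.7 * 0.2588 - 5.6 * 0.9659
= 0.6988 - 5.4092
= -4.7104


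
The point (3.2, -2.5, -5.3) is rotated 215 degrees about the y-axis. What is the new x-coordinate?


Rotation about y-axis: x' = x*cos(theta) + z*sin(theta)
= 3.2 * -0.8192 + -5.3 * -0.5736
= 0.4187


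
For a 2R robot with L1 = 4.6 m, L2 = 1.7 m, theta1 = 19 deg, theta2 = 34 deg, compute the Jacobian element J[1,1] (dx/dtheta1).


J[1,1] = -L1*sin(t1) - L2*sin(t1+t2)
= -4.6*sin(19) - 1.7*sin(53)
= -2.8553


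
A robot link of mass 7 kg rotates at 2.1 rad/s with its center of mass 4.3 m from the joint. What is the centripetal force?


F = m * omega^2 * r
= 7 * 2.1^2 * 4.3
= 7 * 4.41 * 4.3
= 132.741 N


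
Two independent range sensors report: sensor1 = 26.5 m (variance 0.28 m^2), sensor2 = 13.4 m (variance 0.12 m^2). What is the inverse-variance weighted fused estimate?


w1 = (1/var1) / (1/var1 + 1/var2)
   = 3.5714 / (3.5714 + 8.3333) = 0.3
w2 = 1 - w1 = 0.7
fused = w1*s1 + w2*s2 = 7.95 + 9.38
= 17.33 m


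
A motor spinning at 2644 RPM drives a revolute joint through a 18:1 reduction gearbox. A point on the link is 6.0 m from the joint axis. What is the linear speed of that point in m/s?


omega_motor = 2644 * 2*pi/60 = 276.879 rad/s
omega_joint = omega_motor / 18 = 15.3822 rad/s
v = omega_joint * r = 15.3822 * 6.0
= 92.293 m/s


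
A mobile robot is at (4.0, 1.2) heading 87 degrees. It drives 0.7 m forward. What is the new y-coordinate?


y_new = y0 + d*sin(theta)
= 1.2 + 0.7*sin(87)
= 1.2 + 0.699
= 1.899


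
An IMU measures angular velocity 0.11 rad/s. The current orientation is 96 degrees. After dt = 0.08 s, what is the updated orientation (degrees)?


delta_theta = w * dt = 0.11 * 0.08 = 0.0088 rad
= 0.5042 deg
theta_new = 96 + 0.5042 = 96.5042 deg


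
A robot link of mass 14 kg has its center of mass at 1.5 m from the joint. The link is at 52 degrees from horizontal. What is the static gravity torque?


tau = m*g*L*cos(angle)
= 14 * 9.81 * 1.5 * cos(52 deg)
= 14 * 9.81 * 1.5 * 0.6157
= 126.8324 Nm


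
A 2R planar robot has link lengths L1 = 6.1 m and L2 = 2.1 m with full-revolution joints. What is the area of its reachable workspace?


r_max = L1 + L2 = 8.2 m
r_min = |L1 - L2| = 4.0 m
Area = pi*(r_max^2 - r_min^2)
= pi*(67.24 - 16.0)
= pi * 51.24
= 160.9752 m^2


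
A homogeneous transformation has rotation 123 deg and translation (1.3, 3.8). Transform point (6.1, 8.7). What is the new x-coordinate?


x' = cos(theta)*px - sin(theta)*py + tx
= -0.5446*6.1 - 0.8387*8.7 + 1.3
= -9.3187


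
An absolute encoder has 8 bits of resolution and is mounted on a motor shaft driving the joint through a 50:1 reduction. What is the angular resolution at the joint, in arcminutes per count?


counts = 2^8 = 256
effective counts at joint = 256 * 50 = 12800
resolution = 360*60 / 12800
= 1.6875 arcmin/count


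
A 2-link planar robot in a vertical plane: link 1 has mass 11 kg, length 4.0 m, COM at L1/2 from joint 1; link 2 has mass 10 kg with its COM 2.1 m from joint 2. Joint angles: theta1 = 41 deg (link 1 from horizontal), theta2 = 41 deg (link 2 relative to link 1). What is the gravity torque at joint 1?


Horizontal distance from joint 1 to link-1 COM:
  x_c1 = (L1/2)*cos(t1) = 2.0 * 0.7547 = 1.5094 m
Horizontal distance from joint 1 to link-2 COM:
  x_c2 = L1*cos(t1) + Lc2*cos(t1+t2)
       = 4.0*0.7547 + 2.1*0.1392 = 3.3111 m
tau1 = m1*g*x_c1 + m2*g*x_c2
     = 11*9.81*1.5094 + 10*9.81*3.3111
     = 162.8814 + 324.8191
     = 487.7005 Nm


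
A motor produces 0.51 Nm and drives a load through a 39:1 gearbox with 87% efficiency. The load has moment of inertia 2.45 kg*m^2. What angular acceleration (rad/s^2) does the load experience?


tau_out = tau_motor * N * eta
= 0.51 * 39 * 0.87 = 17.3043 Nm
alpha = tau_out / I = 17.3043 / 2.45
= 7.063 rad/s^2


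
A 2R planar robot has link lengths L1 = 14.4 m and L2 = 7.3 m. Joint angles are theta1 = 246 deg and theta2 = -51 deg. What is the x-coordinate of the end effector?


Convert angles to radians: theta1 = 4.2935, theta2 = -0.8901
x = L1*cos(theta1) + L2*cos(theta1+theta2)
x = -5.857 + -7.0513
x = -12.9083


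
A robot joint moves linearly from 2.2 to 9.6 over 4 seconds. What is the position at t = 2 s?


s = t/T = 2/4 = 0.5
p(t) = p0 + (pf-p0)*s
= 2.2 + (9.6 - 2.2) * 0.5
= 5.9


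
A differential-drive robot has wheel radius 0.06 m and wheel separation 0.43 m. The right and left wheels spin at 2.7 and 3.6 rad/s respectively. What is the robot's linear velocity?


vR = r*wR = 0.06*2.7 = 0.162 m/s
vL = r*wL = 0.06*3.6 = 0.216 m/s
v = (vR+vL)/2 = 0.189 m/s
omega = (vR-vL)/L = -0.1256 rad/s
linear velocity = 0.189 m/s


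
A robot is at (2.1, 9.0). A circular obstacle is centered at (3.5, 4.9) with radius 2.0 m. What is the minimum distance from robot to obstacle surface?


center_dist = sqrt((2.1-3.5)^2 + (9.0-4.9)^2)
= sqrt(1.96 + 16.81)
= 4.3324
min_dist = center_dist - radius = 4.3324 - 2.0 = 2.3324 m


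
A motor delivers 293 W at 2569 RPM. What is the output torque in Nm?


omega = 2569 * 2*pi/60 = 269.0251 rad/s
tau = P / omega = 293 / 269.0251
= 1.0891 Nm


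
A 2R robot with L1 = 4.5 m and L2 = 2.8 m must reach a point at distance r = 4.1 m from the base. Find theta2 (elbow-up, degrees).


cos(theta2) = (r^2 - L1^2 - L2^2) / (2*L1*L2)
cos(theta2) = (16.81 - 20.25 - 7.84) / 25.2
cos(theta2) = -0.447619
theta2 = 116.591 degrees


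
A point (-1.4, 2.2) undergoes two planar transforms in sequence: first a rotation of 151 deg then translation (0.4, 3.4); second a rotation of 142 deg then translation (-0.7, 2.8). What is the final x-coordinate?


After transform 1:
x1 = cos(151)*-1.4 - sin(151)*2.2 + 0.4 = 0.5579
y1 = sin(151)*-1.4 + cos(151)*2.2 + 3.4 = 0.7971
After transform 2:
x2 = cos(142)*0.5579 - sin(142)*0.7971 + -0.7
= -1.6304


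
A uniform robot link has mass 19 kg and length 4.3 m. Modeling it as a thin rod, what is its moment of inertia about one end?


I = (1/3) * m * L^2
= (1/3) * 19 * 4.3^2
= 0.333333 * 19 * 18.49
= 117.1033 kg*m^2


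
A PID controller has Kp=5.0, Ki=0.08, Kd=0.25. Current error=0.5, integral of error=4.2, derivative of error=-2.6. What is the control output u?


u = Kp*e + Ki*int(e) + Kd*de/dt
= 5.0*0.5 + 0.08*4.2 + 0.25*(-2.6)
= 2.5 + 0.336 + -0.65
= 2.186


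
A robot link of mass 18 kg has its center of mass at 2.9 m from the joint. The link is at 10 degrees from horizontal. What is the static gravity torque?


tau = m*g*L*cos(angle)
= 18 * 9.81 * 2.9 * cos(10 deg)
= 18 * 9.81 * 2.9 * 0.9848
= 504.3023 Nm


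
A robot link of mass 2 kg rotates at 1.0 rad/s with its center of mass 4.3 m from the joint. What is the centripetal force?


F = m * omega^2 * r
= 2 * 1.0^2 * 4.3
= 2 * 1.0 * 4.3
= 8.6 N


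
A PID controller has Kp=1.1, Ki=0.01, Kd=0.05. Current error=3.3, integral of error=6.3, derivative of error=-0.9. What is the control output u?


u = Kp*e + Ki*int(e) + Kd*de/dt
= 1.1*3.3 + 0.01*6.3 + 0.05*(-0.9)
= 3.63 + 0.063 + -0.045
= 3.648


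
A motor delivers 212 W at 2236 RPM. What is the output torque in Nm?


omega = 2236 * 2*pi/60 = 234.1534 rad/s
tau = P / omega = 212 / 234.1534
= 0.9054 Nm


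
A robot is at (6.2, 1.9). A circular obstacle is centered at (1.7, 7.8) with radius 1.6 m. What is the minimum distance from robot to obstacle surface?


center_dist = sqrt((6.2-1.7)^2 + (1.9-7.8)^2)
= sqrt(20.25 + 34.81)
= 7.4202
min_dist = center_dist - radius = 7.4202 - 1.6 = 5.8202 m


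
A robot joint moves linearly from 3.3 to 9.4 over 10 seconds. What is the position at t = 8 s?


s = t/T = 8/10 = 0.8
p(t) = p0 + (pf-p0)*s
= 3.3 + (9.4 - 3.3) * 0.8
= 8.18


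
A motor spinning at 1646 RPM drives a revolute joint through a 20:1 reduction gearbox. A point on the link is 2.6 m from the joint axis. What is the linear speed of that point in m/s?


omega_motor = 1646 * 2*pi/60 = 172.3687 rad/s
omega_joint = omega_motor / 20 = 8.6184 rad/s
v = omega_joint * r = 8.6184 * 2.6
= 22.4079 m/s


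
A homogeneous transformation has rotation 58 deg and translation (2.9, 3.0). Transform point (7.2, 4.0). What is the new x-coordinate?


x' = cos(theta)*px - sin(theta)*py + tx
= 0.5299*7.2 - 0.848*4.0 + 2.9
= 3.3232


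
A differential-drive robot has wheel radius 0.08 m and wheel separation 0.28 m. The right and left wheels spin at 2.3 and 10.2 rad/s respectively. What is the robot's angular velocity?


vR = r*wR = 0.08*2.3 = 0.184 m/s
vL = r*wL = 0.08*10.2 = 0.816 m/s
v = (vR+vL)/2 = 0.5 m/s
omega = (vR-vL)/L = -2.2571 rad/s
angular velocity = -2.2571 rad/s


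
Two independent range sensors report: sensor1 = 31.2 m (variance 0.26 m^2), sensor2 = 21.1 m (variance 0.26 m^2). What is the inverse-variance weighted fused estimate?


w1 = (1/var1) / (1/var1 + 1/var2)
   = 3.8462 / (3.8462 + 3.8462) = 0.5
w2 = 1 - w1 = 0.5
fused = w1*s1 + w2*s2 = 15.6 + 10.55
= 26.15 m


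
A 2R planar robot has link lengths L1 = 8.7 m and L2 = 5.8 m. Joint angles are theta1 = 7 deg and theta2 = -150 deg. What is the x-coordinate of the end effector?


Convert angles to radians: theta1 = 0.1222, theta2 = -2.618
x = L1*cos(theta1) + L2*cos(theta1+theta2)
x = 8.6352 + -4.6321
x = 4.0031


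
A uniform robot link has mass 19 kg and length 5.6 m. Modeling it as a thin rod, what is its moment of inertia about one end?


I = (1/3) * m * L^2
= (1/3) * 19 * 5.6^2
= 0.333333 * 19 * 31.36
= 198.6133 kg*m^2


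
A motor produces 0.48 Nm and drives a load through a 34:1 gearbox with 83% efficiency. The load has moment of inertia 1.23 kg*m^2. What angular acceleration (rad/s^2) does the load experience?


tau_out = tau_motor * N * eta
= 0.48 * 34 * 0.83 = 13.5456 Nm
alpha = tau_out / I = 13.5456 / 1.23
= 11.0127 rad/s^2


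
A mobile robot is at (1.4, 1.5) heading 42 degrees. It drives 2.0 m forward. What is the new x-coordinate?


x_new = x0 + d*cos(theta)
= 1.4 + 2.0*cos(42)
= 1.4 + 1.4863
= 2.8863


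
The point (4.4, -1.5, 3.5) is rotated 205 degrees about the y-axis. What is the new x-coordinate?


Rotation about y-axis: x' = x*cos(theta) + z*sin(theta)
= 4.4 * -0.9063 + 3.5 * -0.4226
= -5.4669


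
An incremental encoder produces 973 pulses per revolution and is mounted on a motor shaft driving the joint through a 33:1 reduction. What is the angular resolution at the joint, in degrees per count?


counts per rev = 973
effective counts at joint = 973 * 33 = 32109
resolution = 360 / 32109
= 0.0112 deg/count


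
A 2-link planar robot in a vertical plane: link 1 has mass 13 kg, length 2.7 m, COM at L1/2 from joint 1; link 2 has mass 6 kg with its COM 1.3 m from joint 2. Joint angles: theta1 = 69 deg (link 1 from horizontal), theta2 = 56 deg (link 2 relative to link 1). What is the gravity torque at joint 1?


Horizontal distance from joint 1 to link-1 COM:
  x_c1 = (L1/2)*cos(t1) = 1.35 * 0.3584 = 0.4838 m
Horizontal distance from joint 1 to link-2 COM:
  x_c2 = L1*cos(t1) + Lc2*cos(t1+t2)
       = 2.7*0.3584 + 1.3*-0.5736 = 0.2219 m
tau1 = m1*g*x_c1 + m2*g*x_c2
     = 13*9.81*0.4838 + 6*9.81*0.2219
     = 61.6986 + 13.0636
     = 74.7622 Nm


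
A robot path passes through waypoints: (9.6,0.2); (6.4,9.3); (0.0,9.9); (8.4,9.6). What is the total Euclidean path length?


Segment lengths:
  seg1 = sqrt((-3.2)^2 + (9.1)^2) = 9.6462
  seg2 = sqrt((-6.4)^2 + (0.6)^2) = 6.4281
  seg3 = sqrt((8.4)^2 + (-0.3)^2) = 8.4054
Total = 24.4797


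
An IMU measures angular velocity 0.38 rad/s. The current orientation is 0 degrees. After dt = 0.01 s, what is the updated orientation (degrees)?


delta_theta = w * dt = 0.38 * 0.01 = 0.0038 rad
= 0.2177 deg
theta_new = 0 + 0.2177 = 0.2177 deg


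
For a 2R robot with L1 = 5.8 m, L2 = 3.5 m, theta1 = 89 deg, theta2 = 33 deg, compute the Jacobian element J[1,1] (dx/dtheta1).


J[1,1] = -L1*sin(t1) - L2*sin(t1+t2)
= -5.8*sin(89) - 3.5*sin(122)
= -8.7673


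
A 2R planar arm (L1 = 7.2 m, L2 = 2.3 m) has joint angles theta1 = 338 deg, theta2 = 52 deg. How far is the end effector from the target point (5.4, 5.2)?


End effector via forward kinematics:
x = L1*cos(t1) + L2*cos(t1+t2) = 8.6676
y = L1*sin(t1) + L2*sin(t1+t2) = -1.5472
Distance to target:
d = sqrt((5.4 - 8.6676)^2 + (5.2 - -1.5472)^2)
= sqrt(10.6771 + 45.5243)
= 7.4968 m


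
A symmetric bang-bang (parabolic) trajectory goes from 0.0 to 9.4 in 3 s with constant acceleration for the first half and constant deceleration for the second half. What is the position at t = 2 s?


Symmetric rest-to-rest: each phase covers (pf-p0)/2 in time T/2. 0.5*a*(T/2)^2 = (pf-p0)/2 => a = 4*(pf-p0)/T^2
a = 4*(9.4-0.0)/3^2 = 4.1778
t = 2 is in the deceleration phase (t > T/2).
p = pf - 0.5*a*(T-t)^2 = 9.4 - 0.5*4.1778*1^2
= 7.3111


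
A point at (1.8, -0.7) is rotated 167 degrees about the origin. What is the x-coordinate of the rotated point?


x' = x*cos(theta) - y*sin(theta)
cos(167 deg) = -0.9744, sin(167 deg) = 0.225
x' = 1.8 * -0.9744 - -0.7 * 0.225
= -1.7539 - -0.1575
= -1.5964


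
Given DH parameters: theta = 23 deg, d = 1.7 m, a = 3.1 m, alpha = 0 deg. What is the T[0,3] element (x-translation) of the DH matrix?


T[0,3] = a * cos(theta)
= 3.1 * cos(23 deg)
= 3.1 * 0.9205
= 2.8536


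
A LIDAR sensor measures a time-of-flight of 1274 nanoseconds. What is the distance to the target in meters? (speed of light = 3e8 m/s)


tof = 1274 ns = 1.274e-06 s
dist = c * tof / 2
= 3e8 * 1.274e-06 / 2
= 191.1 m


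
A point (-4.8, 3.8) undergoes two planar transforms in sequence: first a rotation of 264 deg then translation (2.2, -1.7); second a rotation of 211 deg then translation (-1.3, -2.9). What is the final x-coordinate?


After transform 1:
x1 = cos(264)*-4.8 - sin(264)*3.8 + 2.2 = 6.4809
y1 = sin(264)*-4.8 + cos(264)*3.8 + -1.7 = 2.6765
After transform 2:
x2 = cos(211)*6.4809 - sin(211)*2.6765 + -1.3
= -5.4767
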